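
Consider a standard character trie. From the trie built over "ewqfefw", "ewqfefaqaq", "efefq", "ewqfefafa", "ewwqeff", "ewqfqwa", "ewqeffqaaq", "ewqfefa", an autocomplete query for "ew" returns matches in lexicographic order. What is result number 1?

ewqeffqaaq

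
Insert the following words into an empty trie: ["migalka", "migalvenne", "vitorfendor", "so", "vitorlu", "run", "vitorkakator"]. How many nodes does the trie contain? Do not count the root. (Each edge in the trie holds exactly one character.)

37

Trie structure (* marks end of a word):
(root)
├─ m
│  └─ i
│     └─ g
│        └─ a
│           └─ l
│              ├─ k
│              │  └─ a *
│              └─ v
│                 └─ e
│                    └─ n
│                       └─ n
│                          └─ e *
├─ r
│  └─ u
│     └─ n *
├─ s
│  └─ o *
└─ v
   └─ i
      └─ t
         └─ o
            └─ r
               ├─ f
               │  └─ e
               │     └─ n
               │        └─ d
               │           └─ o
               │              └─ r *
               ├─ k
               │  └─ a
               │     └─ k
               │        └─ a
               │           └─ t
               │              └─ o
               │                 └─ r *
               └─ l
                  └─ u *
Counting every labelled node above: 37.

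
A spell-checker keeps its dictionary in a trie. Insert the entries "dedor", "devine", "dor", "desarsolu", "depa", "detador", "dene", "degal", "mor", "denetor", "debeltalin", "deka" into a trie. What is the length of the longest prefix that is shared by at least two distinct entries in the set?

4

The deepest shared node is where two words last agree before diverging.
"dene" and "denetor" agree on "dene" (4 characters) before diverging; nothing deeper is shared.
Longest shared-prefix length: 4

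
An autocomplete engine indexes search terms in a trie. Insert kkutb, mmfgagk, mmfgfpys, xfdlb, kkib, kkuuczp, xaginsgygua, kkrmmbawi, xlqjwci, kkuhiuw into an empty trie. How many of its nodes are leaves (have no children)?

10

A leaf is a node with no children — equivalently, the end of a word that is not a proper prefix of any other stored word.
Those words: "kkib", "kkrmmbawi", "kkuhiuw", "kkutb", "kkuuczp", "mmfgagk", "mmfgfpys", "xaginsgygua", "xfdlb", "xlqjwci"
Leaf count: 10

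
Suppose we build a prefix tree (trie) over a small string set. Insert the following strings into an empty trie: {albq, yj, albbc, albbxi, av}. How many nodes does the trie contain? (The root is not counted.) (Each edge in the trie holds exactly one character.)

11

Trace insertions, counting only characters that open a new branch:
  "albq" → 4 new (a, l, b, q)
  "yj" → 2 new (y, j)
  "albbc" → prefix "alb" already present; 2 new (b, c)
  "albbxi" → prefix "albb" already present; 2 new (x, i)
  "av" → prefix "a" already present; 1 new (v)
Total nodes = 4 + 2 + 2 + 2 + 1 = 11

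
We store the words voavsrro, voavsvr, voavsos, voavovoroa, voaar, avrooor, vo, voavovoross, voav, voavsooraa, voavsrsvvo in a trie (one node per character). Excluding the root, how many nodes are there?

37

Trie structure (* marks end of a word):
(root)
├─ a
│  └─ v
│     └─ r
│        └─ o
│           └─ o
│              └─ o
│                 └─ r *
└─ v
   └─ o *
      └─ a
         ├─ a
         │  └─ r *
         └─ v *
            ├─ o
            │  └─ v
            │     └─ o
            │        └─ r
            │           └─ o
            │              ├─ a *
            │              └─ s
            │                 └─ s *
            └─ s
               ├─ o
               │  ├─ o
               │  │  └─ r
               │  │     └─ a
               │  │        └─ a *
               │  └─ s *
               ├─ r
               │  ├─ r
               │  │  └─ o *
               │  └─ s
               │     └─ v
               │        └─ v
               │           └─ o *
               └─ v
                  └─ r *
Counting every labelled node above: 37.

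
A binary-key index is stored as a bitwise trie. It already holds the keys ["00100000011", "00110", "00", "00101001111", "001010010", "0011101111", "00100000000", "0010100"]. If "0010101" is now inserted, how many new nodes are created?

1

"001010" is already a path in the trie; the remaining "1" must be added.
Each of the 1 remaining characters creates one node.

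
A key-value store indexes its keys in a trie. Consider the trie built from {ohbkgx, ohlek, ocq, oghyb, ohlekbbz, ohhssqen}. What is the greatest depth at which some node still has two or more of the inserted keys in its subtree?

Equivalently: take the maximum, over all pairs, of their longest common prefix length.
"ohlek" and "ohlekbbz" agree on "ohlek" (5 characters) before diverging; nothing deeper is shared.
Longest shared-prefix length: 5

5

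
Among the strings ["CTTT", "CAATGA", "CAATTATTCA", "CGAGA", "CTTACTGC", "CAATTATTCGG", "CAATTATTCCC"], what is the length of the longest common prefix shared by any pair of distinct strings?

9

Equivalently: take the maximum, over all pairs, of their longest common prefix length.
e.g. "CAATTATTCA" and "CAATTATTCCC" share the prefix "CAATTATTC" of length 9; no pair shares a longer one.
Longest shared-prefix length: 9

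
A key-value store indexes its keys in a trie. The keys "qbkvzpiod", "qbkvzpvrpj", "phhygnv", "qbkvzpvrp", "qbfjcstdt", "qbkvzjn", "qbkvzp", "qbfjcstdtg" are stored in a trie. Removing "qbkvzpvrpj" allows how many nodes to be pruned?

1

Walk "qbkvzpvrpj" from the leaf back toward the root, removing each node that no remaining word uses.
The suffix "j" (1 node) is used only by "qbkvzpvrpj"; "qbkvzpvrp" is itself a stored word, so pruning stops there.
Nodes removed: 1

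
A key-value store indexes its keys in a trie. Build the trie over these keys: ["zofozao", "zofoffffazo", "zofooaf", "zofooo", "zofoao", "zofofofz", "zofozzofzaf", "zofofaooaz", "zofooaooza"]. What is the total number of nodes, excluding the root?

For each word, the new-node count is its length minus the longest prefix already in the trie:
  "zofozao" → 7 new (z, o, f, o, z, a, o)
  "zofoffffazo" → prefix "zofo" already present; 7 new (f, f, f, f, a, z, o)
  "zofooaf" → prefix "zofo" already present; 3 new (o, a, f)
  "zofooo" → prefix "zofoo" already present; 1 new (o)
  "zofoao" → prefix "zofo" already present; 2 new (a, o)
  "zofofofz" → prefix "zofof" already present; 3 new (o, f, z)
  "zofozzofzaf" → prefix "zofoz" already present; 6 new (z, o, f, z, a, f)
  "zofofaooaz" → prefix "zofof" already present; 5 new (a, o, o, a, z)
  "zofooaooza" → prefix "zofooa" already present; 4 new (o, o, z, a)
Total nodes = 7 + 7 + 3 + 1 + 2 + 3 + 6 + 5 + 4 = 38

38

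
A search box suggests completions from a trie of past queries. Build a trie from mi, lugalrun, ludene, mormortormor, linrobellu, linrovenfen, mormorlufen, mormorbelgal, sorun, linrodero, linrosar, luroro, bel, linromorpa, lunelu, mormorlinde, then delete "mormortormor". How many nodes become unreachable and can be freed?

A node on "mormortormor"'s path can go only if nothing else ends at it or branches off below it.
The suffix "tormor" (6 nodes) is used only by "mormortormor"; the node for "mormor" still has the child "l", so pruning stops there.
Nodes removed: 6

6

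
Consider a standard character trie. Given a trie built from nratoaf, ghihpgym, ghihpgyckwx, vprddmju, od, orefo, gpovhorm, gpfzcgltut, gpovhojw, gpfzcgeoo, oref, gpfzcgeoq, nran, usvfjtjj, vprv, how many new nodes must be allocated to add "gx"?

"g" is already a path in the trie; the remaining "x" must be added.
New nodes needed: |"gx"| − 1 = 2 − 1 = 1.

1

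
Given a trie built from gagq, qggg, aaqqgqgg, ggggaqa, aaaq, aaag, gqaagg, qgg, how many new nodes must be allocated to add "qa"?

"q" is already a path in the trie; the remaining "a" must be added.
New nodes needed: |"qa"| − 1 = 2 − 1 = 1.

1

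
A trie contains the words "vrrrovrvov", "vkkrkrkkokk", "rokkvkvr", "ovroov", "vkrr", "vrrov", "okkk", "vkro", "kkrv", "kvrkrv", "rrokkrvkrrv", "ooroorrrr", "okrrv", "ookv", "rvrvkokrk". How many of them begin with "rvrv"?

Traverse to the node for "rvrv", then collect every word in that subtree.
Matches: "rvrvkokrk"
Count: 1

1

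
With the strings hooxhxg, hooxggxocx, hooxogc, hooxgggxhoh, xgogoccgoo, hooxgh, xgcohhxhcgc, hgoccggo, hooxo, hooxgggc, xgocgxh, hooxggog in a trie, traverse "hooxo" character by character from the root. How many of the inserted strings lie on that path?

1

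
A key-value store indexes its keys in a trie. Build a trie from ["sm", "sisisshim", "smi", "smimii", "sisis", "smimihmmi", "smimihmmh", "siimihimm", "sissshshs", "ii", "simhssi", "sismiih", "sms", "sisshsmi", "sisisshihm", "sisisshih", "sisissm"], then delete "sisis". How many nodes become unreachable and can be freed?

After clearing the end-marker at "sisis", prune upward until reaching a node still needed by another word.
Every node on "sisis" is still needed (e.g. by "sisisshim"), so nothing is freed.
Nodes removed: 0

0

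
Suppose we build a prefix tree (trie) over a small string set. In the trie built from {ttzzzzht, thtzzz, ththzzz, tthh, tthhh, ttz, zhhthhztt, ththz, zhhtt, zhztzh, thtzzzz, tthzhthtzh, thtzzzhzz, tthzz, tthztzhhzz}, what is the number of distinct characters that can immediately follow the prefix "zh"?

2

The children of the "zh" node are the distinct next characters among strings starting with "zh".
Distinct next characters after "zh": h, z.
That node has 2 child edges.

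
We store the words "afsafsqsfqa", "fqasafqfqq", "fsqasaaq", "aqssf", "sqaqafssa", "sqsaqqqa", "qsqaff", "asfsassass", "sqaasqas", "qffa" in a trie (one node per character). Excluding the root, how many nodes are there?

70

For each word, the new-node count is its length minus the longest prefix already in the trie:
  "afsafsqsfqa" → 11 new (a, f, s, a, f, s, q, s, f, q, a)
  "fqasafqfqq" → 10 new (f, q, a, s, a, f, q, f, q, q)
  "fsqasaaq" → prefix "f" already present; 7 new (s, q, a, s, a, a, q)
  "aqssf" → prefix "a" already present; 4 new (q, s, s, f)
  "sqaqafssa" → 9 new (s, q, a, q, a, f, s, s, a)
  "sqsaqqqa" → prefix "sq" already present; 6 new (s, a, q, q, q, a)
  "qsqaff" → 6 new (q, s, q, a, f, f)
  "asfsassass" → prefix "a" already present; 9 new (s, f, s, a, s, s, a, s, s)
  "sqaasqas" → prefix "sqa" already present; 5 new (a, s, q, a, s)
  "qffa" → prefix "q" already present; 3 new (f, f, a)
Total nodes = 11 + 10 + 7 + 4 + 9 + 6 + 6 + 9 + 5 + 3 = 70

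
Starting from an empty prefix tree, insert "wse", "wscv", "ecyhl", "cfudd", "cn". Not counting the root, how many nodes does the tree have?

16

Trie structure (* marks end of a word):
(root)
├─ c
│  ├─ f
│  │  └─ u
│  │     └─ d
│  │        └─ d *
│  └─ n *
├─ e
│  └─ c
│     └─ y
│        └─ h
│           └─ l *
└─ w
   └─ s
      ├─ c
      │  └─ v *
      └─ e *
Counting every labelled node above: 16.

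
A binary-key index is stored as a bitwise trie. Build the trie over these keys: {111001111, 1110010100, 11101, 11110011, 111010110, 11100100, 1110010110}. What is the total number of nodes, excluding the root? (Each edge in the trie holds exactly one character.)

Insert word by word; a character creates a node only if that edge doesn't already exist:
  "111001111" → 9 new (1, 1, 1, 0, 0, 1, 1, 1, 1)
  "1110010100" → prefix "111001" already present; 4 new (0, 1, 0, 0)
  "11101" → prefix "1110" already present; 1 new (1)
  "11110011" → prefix "111" already present; 5 new (1, 0, 0, 1, 1)
  "111010110" → prefix "11101" already present; 4 new (0, 1, 1, 0)
  "11100100" → prefix "1110010" already present; 1 new (0)
  "1110010110" → prefix "11100101" already present; 2 new (1, 0)
Total nodes = 9 + 4 + 1 + 5 + 4 + 1 + 2 = 26

26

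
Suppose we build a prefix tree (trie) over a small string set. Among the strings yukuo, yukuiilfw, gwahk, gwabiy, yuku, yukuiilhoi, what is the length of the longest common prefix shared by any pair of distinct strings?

7

The deepest shared node is where two words last agree before diverging.
e.g. "yukuiilfw" and "yukuiilhoi" share the prefix "yukuiil" of length 7; no pair shares a longer one.
Longest shared-prefix length: 7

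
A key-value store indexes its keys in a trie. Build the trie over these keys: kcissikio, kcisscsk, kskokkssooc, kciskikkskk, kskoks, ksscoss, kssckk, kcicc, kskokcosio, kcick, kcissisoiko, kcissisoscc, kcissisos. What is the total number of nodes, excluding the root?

53

Insert word by word; a character creates a node only if that edge doesn't already exist:
  "kcissikio" → 9 new (k, c, i, s, s, i, k, i, o)
  "kcisscsk" → prefix "kciss" already present; 3 new (c, s, k)
  "kskokkssooc" → prefix "k" already present; 10 new (s, k, o, k, k, s, s, o, o, c)
  "kciskikkskk" → prefix "kcis" already present; 7 new (k, i, k, k, s, k, k)
  "kskoks" → prefix "kskok" already present; 1 new (s)
  "ksscoss" → prefix "ks" already present; 5 new (s, c, o, s, s)
  "kssckk" → prefix "kssc" already present; 2 new (k, k)
  "kcicc" → prefix "kci" already present; 2 new (c, c)
  "kskokcosio" → prefix "kskok" already present; 5 new (c, o, s, i, o)
  "kcick" → prefix "kcic" already present; 1 new (k)
  "kcissisoiko" → prefix "kcissi" already present; 5 new (s, o, i, k, o)
  "kcissisoscc" → prefix "kcissiso" already present; 3 new (s, c, c)
  "kcissisos" → prefix "kcissisos" already present; 0 new (none)
Total nodes = 9 + 3 + 10 + 7 + 1 + 5 + 2 + 2 + 5 + 1 + 5 + 3 + 0 = 53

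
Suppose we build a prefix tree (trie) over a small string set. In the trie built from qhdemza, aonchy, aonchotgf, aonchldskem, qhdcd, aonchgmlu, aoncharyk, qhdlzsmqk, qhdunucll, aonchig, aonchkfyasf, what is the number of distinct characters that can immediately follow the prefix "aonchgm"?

1

The children of the "aonchgm" node are the distinct next characters among strings starting with "aonchgm".
Characters that immediately follow "aonchgm" among the stored strings: {l}.
That node has 1 child edge.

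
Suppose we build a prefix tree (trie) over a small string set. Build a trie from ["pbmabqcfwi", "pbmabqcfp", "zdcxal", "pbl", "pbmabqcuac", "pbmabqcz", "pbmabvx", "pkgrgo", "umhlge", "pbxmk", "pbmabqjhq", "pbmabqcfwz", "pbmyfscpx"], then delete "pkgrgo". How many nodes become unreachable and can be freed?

5

After clearing the end-marker at "pkgrgo", prune upward until reaching a node still needed by another word.
The suffix "kgrgo" (5 nodes) is used only by "pkgrgo"; the node for "p" still has the child "b", so pruning stops there.
Nodes removed: 5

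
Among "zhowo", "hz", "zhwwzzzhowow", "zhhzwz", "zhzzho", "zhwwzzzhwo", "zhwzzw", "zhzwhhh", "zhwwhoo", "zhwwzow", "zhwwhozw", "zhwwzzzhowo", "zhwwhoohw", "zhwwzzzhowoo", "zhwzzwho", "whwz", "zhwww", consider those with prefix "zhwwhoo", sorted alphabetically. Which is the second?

DFS of the "zhwwhoo" subtree visits, in order: "zhwwhoo", "zhwwhoohw"
Position 2: zhwwhoohw

zhwwhoohw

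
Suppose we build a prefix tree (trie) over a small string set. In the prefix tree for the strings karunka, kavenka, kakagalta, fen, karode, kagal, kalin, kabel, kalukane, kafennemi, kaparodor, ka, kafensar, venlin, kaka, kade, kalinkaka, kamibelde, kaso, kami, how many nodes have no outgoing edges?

16

A leaf is a node with no children — equivalently, the end of a word that is not a proper prefix of any other stored word.
Those words: "fen", "kabel", "kade", "kafennemi", "kafensar", "kagal", "kakagalta", "kalinkaka", "kalukane", "kamibelde", "kaparodor", "karode", "karunka", "kaso", "kavenka", "venlin"
Leaf count: 16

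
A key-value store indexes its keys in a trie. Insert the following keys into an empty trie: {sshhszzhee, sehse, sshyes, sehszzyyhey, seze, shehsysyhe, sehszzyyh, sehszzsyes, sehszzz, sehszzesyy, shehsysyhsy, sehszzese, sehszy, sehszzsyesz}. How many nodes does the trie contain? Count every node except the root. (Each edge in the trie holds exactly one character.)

Count nodes per top-level branch (shared prefixes stored once):
  's'-branch (sehse, sehszy, sehszzese, sehszzesyy, sehszzsyes, sehszzsyesz, sehszzyyh, sehszzyyhey, sehszzz, seze, shehsysyhe, shehsysyhsy, sshhszzhee, sshyes): 49 nodes
Sum: 49

49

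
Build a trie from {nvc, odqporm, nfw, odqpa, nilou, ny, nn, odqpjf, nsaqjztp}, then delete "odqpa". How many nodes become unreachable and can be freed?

Walk "odqpa" from the leaf back toward the root, removing each node that no remaining word uses.
The suffix "a" (1 node) is used only by "odqpa"; the node for "odqp" still has the child "o", so pruning stops there.
Nodes removed: 1

1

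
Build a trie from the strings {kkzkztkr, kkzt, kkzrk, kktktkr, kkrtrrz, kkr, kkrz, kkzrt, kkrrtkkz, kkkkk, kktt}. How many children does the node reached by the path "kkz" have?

3

The children of the "kkz" node are the distinct next characters among strings starting with "kkz".
Distinct next characters after "kkz": k, r, t.
That node has 3 child edges.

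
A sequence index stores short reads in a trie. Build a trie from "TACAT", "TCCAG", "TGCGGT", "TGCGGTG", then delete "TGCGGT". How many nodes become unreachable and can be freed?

A node on "TGCGGT"'s path can go only if nothing else ends at it or branches off below it.
Every node on "TGCGGT" is still needed (e.g. by "TGCGGTG"), so nothing is freed.
Nodes removed: 0

0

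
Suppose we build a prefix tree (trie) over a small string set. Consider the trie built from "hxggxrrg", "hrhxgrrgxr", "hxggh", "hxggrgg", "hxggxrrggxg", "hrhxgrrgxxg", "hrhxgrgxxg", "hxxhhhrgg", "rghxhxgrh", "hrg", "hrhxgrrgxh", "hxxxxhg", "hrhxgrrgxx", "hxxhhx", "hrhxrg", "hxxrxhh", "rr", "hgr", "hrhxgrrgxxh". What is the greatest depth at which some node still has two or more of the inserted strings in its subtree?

10

The deepest shared node is where two words last agree before diverging.
e.g. "hrhxgrrgxx" and "hrhxgrrgxxg" share the prefix "hrhxgrrgxx" of length 10; no pair shares a longer one.
Longest shared-prefix length: 10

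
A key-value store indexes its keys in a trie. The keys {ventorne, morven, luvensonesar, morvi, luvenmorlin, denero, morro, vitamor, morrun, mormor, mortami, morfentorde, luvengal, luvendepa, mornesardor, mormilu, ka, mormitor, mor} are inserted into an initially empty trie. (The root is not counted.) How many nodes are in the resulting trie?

Trace insertions, counting only characters that open a new branch:
  "ventorne" → 8 new (v, e, n, t, o, r, n, e)
  "morven" → 6 new (m, o, r, v, e, n)
  "luvensonesar" → 12 new (l, u, v, e, n, s, o, n, e, s, a, r)
  "morvi" → prefix "morv" already present; 1 new (i)
  "luvenmorlin" → prefix "luven" already present; 6 new (m, o, r, l, i, n)
  "denero" → 6 new (d, e, n, e, r, o)
  "morro" → prefix "mor" already present; 2 new (r, o)
  "vitamor" → prefix "v" already present; 6 new (i, t, a, m, o, r)
  "morrun" → prefix "morr" already present; 2 new (u, n)
  "mormor" → prefix "mor" already present; 3 new (m, o, r)
  "mortami" → prefix "mor" already present; 4 new (t, a, m, i)
  "morfentorde" → prefix "mor" already present; 8 new (f, e, n, t, o, r, d, e)
  "luvengal" → prefix "luven" already present; 3 new (g, a, l)
  "luvendepa" → prefix "luven" already present; 4 new (d, e, p, a)
  "mornesardor" → prefix "mor" already present; 8 new (n, e, s, a, r, d, o, r)
  "mormilu" → prefix "morm" already present; 3 new (i, l, u)
  "ka" → 2 new (k, a)
  "mormitor" → prefix "mormi" already present; 3 new (t, o, r)
  "mor" → prefix "mor" already present; 0 new (none)
Total nodes = 8 + 6 + 12 + 1 + 6 + 6 + 2 + 6 + 2 + 3 + 4 + 8 + 3 + 4 + 8 + 3 + 2 + 3 + 0 = 87

87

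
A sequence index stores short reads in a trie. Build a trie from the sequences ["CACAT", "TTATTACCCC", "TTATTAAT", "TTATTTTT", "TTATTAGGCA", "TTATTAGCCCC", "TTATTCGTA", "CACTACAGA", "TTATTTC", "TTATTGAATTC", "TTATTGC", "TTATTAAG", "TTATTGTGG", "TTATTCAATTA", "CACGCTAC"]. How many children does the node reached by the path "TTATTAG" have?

The children of the "TTATTAG" node are the distinct next characters among strings starting with "TTATTAG".
Distinct next characters after "TTATTAG": C, G.
That node has 2 child edges.

2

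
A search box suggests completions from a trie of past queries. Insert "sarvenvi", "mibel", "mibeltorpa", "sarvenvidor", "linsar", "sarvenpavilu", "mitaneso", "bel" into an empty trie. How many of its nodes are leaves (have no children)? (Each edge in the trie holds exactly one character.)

6

A leaf is a node with no children — equivalently, the end of a word that is not a proper prefix of any other stored word.
Those words: "bel", "linsar", "mibeltorpa", "mitaneso", "sarvenpavilu", "sarvenvidor"
Leaf count: 6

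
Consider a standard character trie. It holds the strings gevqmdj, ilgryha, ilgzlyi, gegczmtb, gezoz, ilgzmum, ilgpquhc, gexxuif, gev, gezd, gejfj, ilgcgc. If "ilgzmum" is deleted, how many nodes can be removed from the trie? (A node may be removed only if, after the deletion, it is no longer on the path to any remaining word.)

After clearing the end-marker at "ilgzmum", prune upward until reaching a node still needed by another word.
The suffix "mum" (3 nodes) is used only by "ilgzmum"; the node for "ilgz" still has the child "l", so pruning stops there.
Nodes removed: 3

3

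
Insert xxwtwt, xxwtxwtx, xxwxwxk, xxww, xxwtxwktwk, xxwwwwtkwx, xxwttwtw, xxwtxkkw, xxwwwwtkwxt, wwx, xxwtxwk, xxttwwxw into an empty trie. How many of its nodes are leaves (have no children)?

9

Leaves are exactly the stored words that no other stored word extends.
Those words: "wwx", "xxttwwxw", "xxwttwtw", "xxwtwt", "xxwtxkkw", "xxwtxwktwk", "xxwtxwtx", "xxwwwwtkwxt", "xxwxwxk"
Leaf count: 9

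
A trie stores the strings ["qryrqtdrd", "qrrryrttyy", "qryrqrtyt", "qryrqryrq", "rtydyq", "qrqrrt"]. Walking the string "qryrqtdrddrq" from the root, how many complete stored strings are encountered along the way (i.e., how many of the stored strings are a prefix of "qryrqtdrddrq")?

1

Traverse "qryrqtdrddrq" character by character; count nodes along the way that are marked as word ends.
Prefixes of the query that are stored words: "qryrqtdrd"
Count: 1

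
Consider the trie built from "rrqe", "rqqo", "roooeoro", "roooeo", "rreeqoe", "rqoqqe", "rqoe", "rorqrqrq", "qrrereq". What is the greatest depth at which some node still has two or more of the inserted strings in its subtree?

Look for the deepest trie node that still has at least two words in its subtree.
e.g. "roooeo" and "roooeoro" share the prefix "roooeo" of length 6; no pair shares a longer one.
Longest shared-prefix length: 6

6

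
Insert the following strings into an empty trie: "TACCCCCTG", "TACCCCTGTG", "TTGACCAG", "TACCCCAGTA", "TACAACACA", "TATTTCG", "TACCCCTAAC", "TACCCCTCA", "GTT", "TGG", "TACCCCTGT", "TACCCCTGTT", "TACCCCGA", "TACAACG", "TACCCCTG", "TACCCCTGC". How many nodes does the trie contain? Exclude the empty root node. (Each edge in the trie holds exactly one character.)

For each word, the new-node count is its length minus the longest prefix already in the trie:
  "TACCCCCTG" → 9 new (T, A, C, C, C, C, C, T, G)
  "TACCCCTGTG" → prefix "TACCCC" already present; 4 new (T, G, T, G)
  "TTGACCAG" → prefix "T" already present; 7 new (T, G, A, C, C, A, G)
  "TACCCCAGTA" → prefix "TACCCC" already present; 4 new (A, G, T, A)
  "TACAACACA" → prefix "TAC" already present; 6 new (A, A, C, A, C, A)
  "TATTTCG" → prefix "TA" already present; 5 new (T, T, T, C, G)
  "TACCCCTAAC" → prefix "TACCCCT" already present; 3 new (A, A, C)
  "TACCCCTCA" → prefix "TACCCCT" already present; 2 new (C, A)
  "GTT" → 3 new (G, T, T)
  "TGG" → prefix "T" already present; 2 new (G, G)
  "TACCCCTGT" → prefix "TACCCCTGT" already present; 0 new (none)
  "TACCCCTGTT" → prefix "TACCCCTGT" already present; 1 new (T)
  "TACCCCGA" → prefix "TACCCC" already present; 2 new (G, A)
  "TACAACG" → prefix "TACAAC" already present; 1 new (G)
  "TACCCCTG" → prefix "TACCCCTG" already present; 0 new (none)
  "TACCCCTGC" → prefix "TACCCCTG" already present; 1 new (C)
Total nodes = 9 + 4 + 7 + 4 + 6 + 5 + 3 + 2 + 3 + 2 + 0 + 1 + 2 + 1 + 0 + 1 = 50

50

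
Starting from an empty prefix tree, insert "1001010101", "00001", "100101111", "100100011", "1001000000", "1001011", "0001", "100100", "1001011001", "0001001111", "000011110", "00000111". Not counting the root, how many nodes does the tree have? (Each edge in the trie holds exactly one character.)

43

For each word, the new-node count is its length minus the longest prefix already in the trie:
  "1001010101" → 10 new (1, 0, 0, 1, 0, 1, 0, 1, 0, 1)
  "00001" → 5 new (0, 0, 0, 0, 1)
  "100101111" → prefix "100101" already present; 3 new (1, 1, 1)
  "100100011" → prefix "10010" already present; 4 new (0, 0, 1, 1)
  "1001000000" → prefix "1001000" already present; 3 new (0, 0, 0)
  "1001011" → prefix "1001011" already present; 0 new (none)
  "0001" → prefix "000" already present; 1 new (1)
  "100100" → prefix "100100" already present; 0 new (none)
  "1001011001" → prefix "1001011" already present; 3 new (0, 0, 1)
  "0001001111" → prefix "0001" already present; 6 new (0, 0, 1, 1, 1, 1)
  "000011110" → prefix "00001" already present; 4 new (1, 1, 1, 0)
  "00000111" → prefix "0000" already present; 4 new (0, 1, 1, 1)
Total nodes = 10 + 5 + 3 + 4 + 3 + 0 + 1 + 0 + 3 + 6 + 4 + 4 = 43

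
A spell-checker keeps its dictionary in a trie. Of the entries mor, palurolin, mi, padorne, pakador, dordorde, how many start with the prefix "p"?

3

Walk to "p"; the words in its subtree are exactly those with that prefix.
Matches: "padorne", "pakador", "palurolin"
Count: 3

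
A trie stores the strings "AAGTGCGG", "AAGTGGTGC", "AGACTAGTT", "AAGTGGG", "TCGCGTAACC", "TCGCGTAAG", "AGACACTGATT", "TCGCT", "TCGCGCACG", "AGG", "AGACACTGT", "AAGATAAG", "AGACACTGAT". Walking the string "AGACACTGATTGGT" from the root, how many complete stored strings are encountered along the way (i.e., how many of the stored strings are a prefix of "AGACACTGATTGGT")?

Walk "AGACACTGATTGGT" from the root; an end-of-word marker is hit whenever a stored word is a prefix of "AGACACTGATTGGT".
Prefixes of the query that are stored words: "AGACACTGAT", "AGACACTGATT"
Count: 2

2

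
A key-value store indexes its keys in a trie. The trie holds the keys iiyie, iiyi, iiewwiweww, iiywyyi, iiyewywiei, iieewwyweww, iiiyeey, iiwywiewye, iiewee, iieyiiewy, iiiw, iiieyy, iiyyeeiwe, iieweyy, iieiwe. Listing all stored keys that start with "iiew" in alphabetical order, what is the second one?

iieweyy

DFS of the "iiew" subtree visits, in order: "iiewee", "iieweyy", "iiewwiweww"
The 2nd is iieweyy.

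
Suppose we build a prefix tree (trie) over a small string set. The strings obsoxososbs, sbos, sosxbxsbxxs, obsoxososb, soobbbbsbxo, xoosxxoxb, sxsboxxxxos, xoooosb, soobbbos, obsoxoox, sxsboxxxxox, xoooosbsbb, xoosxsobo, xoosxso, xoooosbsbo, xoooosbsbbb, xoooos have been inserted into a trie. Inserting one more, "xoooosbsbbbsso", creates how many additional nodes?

3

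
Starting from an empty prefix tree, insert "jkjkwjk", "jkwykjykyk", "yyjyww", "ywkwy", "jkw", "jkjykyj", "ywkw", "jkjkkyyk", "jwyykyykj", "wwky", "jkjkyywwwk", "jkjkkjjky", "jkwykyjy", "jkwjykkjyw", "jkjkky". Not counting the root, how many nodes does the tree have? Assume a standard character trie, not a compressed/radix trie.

65

Count nodes per top-level branch (shared prefixes stored once):
  'j'-branch (jkjkkjjky, jkjkky, jkjkkyyk, jkjkwjk, jkjkyywwwk, jkjykyj, jkw, jkwjykkjyw, jkwykjykyk, jkwykyjy, jwyykyykj): 51 nodes
  'w'-branch (wwky): 4 nodes
  'y'-branch (ywkw, ywkwy, yyjyww): 10 nodes
Sum: 65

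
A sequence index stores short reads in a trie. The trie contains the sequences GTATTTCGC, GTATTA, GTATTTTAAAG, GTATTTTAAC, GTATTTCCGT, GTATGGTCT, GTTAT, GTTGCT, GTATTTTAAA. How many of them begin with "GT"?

Traverse to the node for "GT", then collect every word in that subtree.
Words under "GT": GTATGGTCT, GTATTA, GTATTTCCGT, GTATTTCGC, GTATTTTAAA, GTATTTTAAAG, GTATTTTAAC, GTTAT, GTTGCT
Count: 9

9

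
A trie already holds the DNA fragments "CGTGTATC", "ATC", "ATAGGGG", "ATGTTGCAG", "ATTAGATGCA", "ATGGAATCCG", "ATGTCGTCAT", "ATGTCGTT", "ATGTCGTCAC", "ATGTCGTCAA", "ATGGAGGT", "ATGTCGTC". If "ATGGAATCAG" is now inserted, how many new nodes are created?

The longest prefix of "ATGGAATCAG" already in the trie is "ATGGAATC" (length 8).
Each of the 2 remaining characters creates one node.

2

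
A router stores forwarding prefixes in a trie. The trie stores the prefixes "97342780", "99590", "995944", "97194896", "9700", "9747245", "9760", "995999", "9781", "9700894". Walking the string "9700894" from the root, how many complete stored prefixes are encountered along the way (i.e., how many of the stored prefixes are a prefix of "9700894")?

2

Check each prefix of "9700894" against the stored set — each match is an end-marker on the path.
Prefixes of the query that are stored words: "9700", "9700894"
Count: 2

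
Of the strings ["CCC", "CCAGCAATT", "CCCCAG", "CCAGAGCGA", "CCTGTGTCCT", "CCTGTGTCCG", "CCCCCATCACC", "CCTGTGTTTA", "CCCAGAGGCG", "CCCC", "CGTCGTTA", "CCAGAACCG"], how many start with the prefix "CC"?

Walk to "CC"; the words in its subtree are exactly those with that prefix.
Matches: "CCAGAACCG", "CCAGAGCGA", "CCAGCAATT", "CCC", "CCCAGAGGCG", "CCCC", "CCCCAG", "CCCCCATCACC", "CCTGTGTCCG", "CCTGTGTCCT", "CCTGTGTTTA"
Count: 11

11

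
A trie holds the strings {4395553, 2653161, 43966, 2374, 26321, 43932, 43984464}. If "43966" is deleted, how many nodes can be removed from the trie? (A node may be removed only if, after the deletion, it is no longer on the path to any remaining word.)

A node on "43966"'s path can go only if nothing else ends at it or branches off below it.
The suffix "66" (2 nodes) is used only by "43966"; the node for "439" still has the child "5", so pruning stops there.
Nodes removed: 2

2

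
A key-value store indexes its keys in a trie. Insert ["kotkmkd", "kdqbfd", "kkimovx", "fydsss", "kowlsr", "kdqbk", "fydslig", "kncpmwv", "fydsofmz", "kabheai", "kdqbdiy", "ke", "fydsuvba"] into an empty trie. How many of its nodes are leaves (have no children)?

A leaf is a node with no children — equivalently, the end of a word that is not a proper prefix of any other stored word.
Those words: "fydslig", "fydsofmz", "fydsss", "fydsuvba", "kabheai", "kdqbdiy", "kdqbfd", "kdqbk", "ke", "kkimovx", "kncpmwv", "kotkmkd", "kowlsr"
Leaf count: 13

13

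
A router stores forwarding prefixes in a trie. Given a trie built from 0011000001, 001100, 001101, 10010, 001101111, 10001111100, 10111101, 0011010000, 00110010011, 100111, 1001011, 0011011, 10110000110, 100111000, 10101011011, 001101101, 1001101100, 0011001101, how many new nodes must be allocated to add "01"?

1

"0" is already a path in the trie; the remaining "1" must be added.
New nodes needed: |"01"| − 1 = 2 − 1 = 1.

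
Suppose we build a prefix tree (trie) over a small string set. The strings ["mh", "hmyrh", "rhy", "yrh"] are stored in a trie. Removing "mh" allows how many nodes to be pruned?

After clearing the end-marker at "mh", prune upward until reaching a node still needed by another word.
No other word shares any prefix with "mh", so all 2 of its nodes go.
Nodes removed: 2

2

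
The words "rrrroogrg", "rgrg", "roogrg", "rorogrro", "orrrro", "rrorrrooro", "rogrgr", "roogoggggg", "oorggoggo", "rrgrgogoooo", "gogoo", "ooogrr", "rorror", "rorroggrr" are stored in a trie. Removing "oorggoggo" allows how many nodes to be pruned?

7

Walk "oorggoggo" from the leaf back toward the root, removing each node that no remaining word uses.
The suffix "rggoggo" (7 nodes) is used only by "oorggoggo"; the node for "oo" still has the child "o", so pruning stops there.
Nodes removed: 7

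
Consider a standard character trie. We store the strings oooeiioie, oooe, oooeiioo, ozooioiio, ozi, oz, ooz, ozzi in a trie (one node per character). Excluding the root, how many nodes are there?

22

Insert word by word; a character creates a node only if that edge doesn't already exist:
  "oooeiioie" → 9 new (o, o, o, e, i, i, o, i, e)
  "oooe" → prefix "oooe" already present; 0 new (none)
  "oooeiioo" → prefix "oooeiio" already present; 1 new (o)
  "ozooioiio" → prefix "o" already present; 8 new (z, o, o, i, o, i, i, o)
  "ozi" → prefix "oz" already present; 1 new (i)
  "oz" → prefix "oz" already present; 0 new (none)
  "ooz" → prefix "oo" already present; 1 new (z)
  "ozzi" → prefix "oz" already present; 2 new (z, i)
Total nodes = 9 + 0 + 1 + 8 + 1 + 0 + 1 + 2 = 22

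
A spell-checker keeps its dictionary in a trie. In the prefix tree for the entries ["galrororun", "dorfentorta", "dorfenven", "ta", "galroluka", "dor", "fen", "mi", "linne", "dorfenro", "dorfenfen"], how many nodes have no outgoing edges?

10

A leaf is a node with no children — equivalently, the end of a word that is not a proper prefix of any other stored word.
Those words: "dorfenfen", "dorfenro", "dorfentorta", "dorfenven", "fen", "galroluka", "galrororun", "linne", "mi", "ta"
Leaf count: 10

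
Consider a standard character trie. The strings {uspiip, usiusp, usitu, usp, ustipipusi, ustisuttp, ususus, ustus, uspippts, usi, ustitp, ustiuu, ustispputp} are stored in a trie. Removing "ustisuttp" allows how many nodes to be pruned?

Walk "ustisuttp" from the leaf back toward the root, removing each node that no remaining word uses.
The suffix "uttp" (4 nodes) is used only by "ustisuttp"; the node for "ustis" still has the child "p", so pruning stops there.
Nodes removed: 4

4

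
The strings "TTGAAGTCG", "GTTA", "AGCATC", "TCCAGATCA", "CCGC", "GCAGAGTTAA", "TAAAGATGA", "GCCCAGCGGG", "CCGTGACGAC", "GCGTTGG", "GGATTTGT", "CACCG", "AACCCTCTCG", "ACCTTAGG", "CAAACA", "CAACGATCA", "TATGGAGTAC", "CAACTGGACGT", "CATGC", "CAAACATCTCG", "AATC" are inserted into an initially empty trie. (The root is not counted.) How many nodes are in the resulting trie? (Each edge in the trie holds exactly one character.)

Count nodes per top-level branch (shared prefixes stored once):
  'A'-branch (AACCCTCTCG, AATC, ACCTTAGG, AGCATC): 24 nodes
  'C'-branch (CAAACA, CAAACATCTCG, CAACGATCA, CAACTGGACGT, CACCG, CATGC, CCGC, CCGTGACGAC): 40 nodes
  'G'-branch (GCAGAGTTAA, GCCCAGCGGG, GCGTTGG, GGATTTGT, GTTA): 33 nodes
  'T'-branch (TAAAGATGA, TATGGAGTAC, TCCAGATCA, TTGAAGTCG): 33 nodes
Sum: 130

130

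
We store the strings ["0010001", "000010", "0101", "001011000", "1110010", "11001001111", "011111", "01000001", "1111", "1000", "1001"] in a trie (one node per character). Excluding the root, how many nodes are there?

49

Count nodes per top-level branch (shared prefixes stored once):
  '0'-branch (000010, 0010001, 001011000, 01000001, 0101, 011111): 28 nodes
  '1'-branch (1000, 1001, 11001001111, 1110010, 1111): 21 nodes
Sum: 49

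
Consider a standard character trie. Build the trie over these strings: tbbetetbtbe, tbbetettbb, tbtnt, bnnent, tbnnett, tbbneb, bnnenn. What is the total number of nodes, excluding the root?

32

Trace insertions, counting only characters that open a new branch:
  "tbbetetbtbe" → 11 new (t, b, b, e, t, e, t, b, t, b, e)
  "tbbetettbb" → prefix "tbbetet" already present; 3 new (t, b, b)
  "tbtnt" → prefix "tb" already present; 3 new (t, n, t)
  "bnnent" → 6 new (b, n, n, e, n, t)
  "tbnnett" → prefix "tb" already present; 5 new (n, n, e, t, t)
  "tbbneb" → prefix "tbb" already present; 3 new (n, e, b)
  "bnnenn" → prefix "bnnen" already present; 1 new (n)
Total nodes = 11 + 3 + 3 + 6 + 5 + 3 + 1 = 32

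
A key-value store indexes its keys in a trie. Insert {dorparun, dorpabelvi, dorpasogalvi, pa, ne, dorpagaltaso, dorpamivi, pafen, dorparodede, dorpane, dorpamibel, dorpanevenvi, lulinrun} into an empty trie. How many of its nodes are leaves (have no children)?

11

Leaves are exactly the stored words that no other stored word extends.
Those words: "dorpabelvi", "dorpagaltaso", "dorpamibel", "dorpamivi", "dorpanevenvi", "dorparodede", "dorparun", "dorpasogalvi", "lulinrun", "ne", "pafen"
Leaf count: 11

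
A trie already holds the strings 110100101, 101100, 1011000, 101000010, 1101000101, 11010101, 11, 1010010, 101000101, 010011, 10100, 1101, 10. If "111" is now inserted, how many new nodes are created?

1

"11" is already a path in the trie; the remaining "1" must be added.
So 3 − 2 = 1 new nodes.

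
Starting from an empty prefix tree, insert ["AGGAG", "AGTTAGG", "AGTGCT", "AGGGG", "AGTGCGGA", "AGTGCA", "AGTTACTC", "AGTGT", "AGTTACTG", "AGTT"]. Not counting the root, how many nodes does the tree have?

24

Insert word by word; a character creates a node only if that edge doesn't already exist:
  "AGGAG" → 5 new (A, G, G, A, G)
  "AGTTAGG" → prefix "AG" already present; 5 new (T, T, A, G, G)
  "AGTGCT" → prefix "AGT" already present; 3 new (G, C, T)
  "AGGGG" → prefix "AGG" already present; 2 new (G, G)
  "AGTGCGGA" → prefix "AGTGC" already present; 3 new (G, G, A)
  "AGTGCA" → prefix "AGTGC" already present; 1 new (A)
  "AGTTACTC" → prefix "AGTTA" already present; 3 new (C, T, C)
  "AGTGT" → prefix "AGTG" already present; 1 new (T)
  "AGTTACTG" → prefix "AGTTACT" already present; 1 new (G)
  "AGTT" → prefix "AGTT" already present; 0 new (none)
Total nodes = 5 + 5 + 3 + 2 + 3 + 1 + 3 + 1 + 1 + 0 = 24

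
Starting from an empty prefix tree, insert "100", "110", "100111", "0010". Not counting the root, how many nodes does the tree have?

Trie structure (* marks end of a word):
(root)
├─ 0
│  └─ 0
│     └─ 1
│        └─ 0 *
└─ 1
   ├─ 0
   │  └─ 0 *
   │     └─ 1
   │        └─ 1
   │           └─ 1 *
   └─ 1
      └─ 0 *
Counting every labelled node above: 12.

12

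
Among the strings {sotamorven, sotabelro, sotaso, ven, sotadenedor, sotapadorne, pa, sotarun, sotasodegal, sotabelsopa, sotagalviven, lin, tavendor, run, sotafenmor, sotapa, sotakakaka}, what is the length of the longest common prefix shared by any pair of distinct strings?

7

Look for the deepest trie node that still has at least two words in its subtree.
e.g. "sotabelro" and "sotabelsopa" share the prefix "sotabel" of length 7; no pair shares a longer one.
Longest shared-prefix length: 7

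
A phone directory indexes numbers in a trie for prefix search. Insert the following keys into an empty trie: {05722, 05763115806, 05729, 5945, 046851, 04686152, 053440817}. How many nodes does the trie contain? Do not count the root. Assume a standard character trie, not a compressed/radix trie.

For each word, the new-node count is its length minus the longest prefix already in the trie:
  "05722" → 5 new (0, 5, 7, 2, 2)
  "05763115806" → prefix "057" already present; 8 new (6, 3, 1, 1, 5, 8, 0, 6)
  "05729" → prefix "0572" already present; 1 new (9)
  "5945" → 4 new (5, 9, 4, 5)
  "046851" → prefix "0" already present; 5 new (4, 6, 8, 5, 1)
  "04686152" → prefix "0468" already present; 4 new (6, 1, 5, 2)
  "053440817" → prefix "05" already present; 7 new (3, 4, 4, 0, 8, 1, 7)
Total nodes = 5 + 8 + 1 + 4 + 5 + 4 + 7 = 34

34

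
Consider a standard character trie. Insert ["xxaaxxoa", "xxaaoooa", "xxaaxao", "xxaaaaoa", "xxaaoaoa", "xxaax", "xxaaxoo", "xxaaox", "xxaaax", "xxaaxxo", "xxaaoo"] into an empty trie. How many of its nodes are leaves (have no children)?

A leaf is a node with no children — equivalently, the end of a word that is not a proper prefix of any other stored word.
Those words: "xxaaaaoa", "xxaaax", "xxaaoaoa", "xxaaoooa", "xxaaox", "xxaaxao", "xxaaxoo", "xxaaxxoa"
Leaf count: 8

8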